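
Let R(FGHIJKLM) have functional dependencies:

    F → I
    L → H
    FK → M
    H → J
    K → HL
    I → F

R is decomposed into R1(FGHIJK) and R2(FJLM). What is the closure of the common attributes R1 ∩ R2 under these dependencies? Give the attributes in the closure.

FIJ

R1 ∩ R2 = {FJ}.
F → I applies, adding I
Closure: {FIJ}.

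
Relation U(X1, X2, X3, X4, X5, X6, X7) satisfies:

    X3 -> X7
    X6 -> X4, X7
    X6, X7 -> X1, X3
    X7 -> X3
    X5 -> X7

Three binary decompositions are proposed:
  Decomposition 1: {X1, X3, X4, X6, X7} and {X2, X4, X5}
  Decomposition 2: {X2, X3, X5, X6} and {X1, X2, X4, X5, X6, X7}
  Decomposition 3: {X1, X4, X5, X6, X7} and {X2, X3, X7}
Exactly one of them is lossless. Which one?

Decomposition 1: common = {X4}, closure = {X4} → lossy.
Decomposition 2: common = {X2, X5, X6}, closure = {X1, X2, X3, X4, X5, X6, X7} → lossless.
Decomposition 3: common = {X7}, closure = {X3, X7} → lossy.

Decomposition 2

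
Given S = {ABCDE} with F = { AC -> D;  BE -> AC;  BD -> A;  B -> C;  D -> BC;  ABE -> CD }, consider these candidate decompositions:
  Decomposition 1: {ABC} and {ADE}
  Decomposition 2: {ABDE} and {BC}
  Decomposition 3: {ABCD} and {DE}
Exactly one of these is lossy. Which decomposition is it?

Decomposition 1

Decomposition 1: common = {A}, closure = {A} → lossy.
Decomposition 2: common = {B}, closure = {BC} → lossless.
Decomposition 3: common = {D}, closure = {ABCD} → lossless.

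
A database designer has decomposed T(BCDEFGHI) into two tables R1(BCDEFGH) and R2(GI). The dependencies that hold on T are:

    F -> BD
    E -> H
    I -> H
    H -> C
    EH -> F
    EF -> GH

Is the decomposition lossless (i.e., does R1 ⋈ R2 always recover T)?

No

Common attributes: R1 ∩ R2 = {G}.
No dependency enlarges {G}, so (G)⁺ = {G}.
The closure contains neither all of R1 = {BCDEFGH} nor all of R2 = {GI}, so the common attributes are not a superkey of either fragment. The join is lossy.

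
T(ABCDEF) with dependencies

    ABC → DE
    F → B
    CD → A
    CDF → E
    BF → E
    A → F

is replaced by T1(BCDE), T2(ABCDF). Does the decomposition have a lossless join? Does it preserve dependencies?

lossless but not dependency-preserving

Lossless test: (BCD)⁺ = {ABCDEF}, which contains all of one fragment — lossless.
Dependency preservation: the restricted closure of {BF} across the fragments never reaches {E}, so BF → E cannot be enforced without a join — not preserved.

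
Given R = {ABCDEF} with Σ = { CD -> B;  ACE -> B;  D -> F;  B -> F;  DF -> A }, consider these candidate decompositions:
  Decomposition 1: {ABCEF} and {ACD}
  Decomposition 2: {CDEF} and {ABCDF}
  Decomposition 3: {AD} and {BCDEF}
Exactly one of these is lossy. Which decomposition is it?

Decomposition 1: common = {AC}, closure = {AC} → lossy.
Decomposition 2: common = {CDF}, closure = {ABCDF} → lossless.
Decomposition 3: common = {D}, closure = {ADF} → lossless.

Decomposition 1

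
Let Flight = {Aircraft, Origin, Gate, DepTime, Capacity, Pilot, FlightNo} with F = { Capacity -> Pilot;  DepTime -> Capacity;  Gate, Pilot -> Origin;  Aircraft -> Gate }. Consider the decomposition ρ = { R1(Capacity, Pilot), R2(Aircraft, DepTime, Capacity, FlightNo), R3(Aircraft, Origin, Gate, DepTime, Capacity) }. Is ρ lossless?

Yes

Chase test. Columns are Aircraft, Origin, Gate, DepTime, Capacity, Pilot, FlightNo; row i has aⱼ where attribute j ∈ Ri, else bᵢⱼ.
Initial tableau (one row per fragment):
  row 1: b11 b12 b13 b14 a5 a6 b17
  row 2: a1 b22 b23 a4 a5 b26 a7
  row 3: a1 a2 a3 a4 a5 b36 b37
Rows 1 and 2 agree on Capacity; apply Capacity→Pilot and equate their Pilot entries.
Rows 1 and 3 agree on Capacity; apply Capacity→Pilot and equate their Pilot entries.
Rows 2 and 3 agree on Aircraft; apply Aircraft→Gate and equate their Gate entries.
Rows 2 and 3 agree on Gate, Pilot; apply Gate, Pilot→Origin and equate their Origin entries.
Row 2 is now all distinguished symbols — the join is lossless.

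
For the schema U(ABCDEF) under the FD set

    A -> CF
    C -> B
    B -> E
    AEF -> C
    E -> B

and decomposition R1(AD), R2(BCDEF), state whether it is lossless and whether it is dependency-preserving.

Lossless test: (D)⁺ = {D}, which is a superkey of neither fragment — lossy.
Dependency preservation: the restricted closure of {A} across the fragments never reaches {CF}, so A → CF cannot be enforced without a join — not preserved.

lossy and not dependency-preserving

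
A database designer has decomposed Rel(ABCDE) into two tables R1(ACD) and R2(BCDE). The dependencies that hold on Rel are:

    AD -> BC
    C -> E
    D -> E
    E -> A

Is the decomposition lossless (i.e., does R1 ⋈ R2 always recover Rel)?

Common attributes: R1 ∩ R2 = {CD}.
Closure of {CD}: C → E applies, adding E; E → A applies, adding A; AD → BC applies, adding B. So (CD)⁺ = {ABCDE}.
This closure contains every attribute of R1, so R1 ∩ R2 → R1. The join is lossless.

Yes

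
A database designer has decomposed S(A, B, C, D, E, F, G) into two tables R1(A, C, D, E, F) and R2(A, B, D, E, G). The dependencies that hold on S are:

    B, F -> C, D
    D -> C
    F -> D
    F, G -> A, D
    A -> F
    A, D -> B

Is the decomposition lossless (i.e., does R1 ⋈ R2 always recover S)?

Yes

Common attributes: R1 ∩ R2 = {A, D, E}.
Closure of {A, D, E}: D → C applies, adding C; A → F applies, adding F; A, D → B applies, adding B. So (A, D, E)⁺ = {A, B, C, D, E, F}.
This closure contains every attribute of R1, so R1 ∩ R2 → R1. The join is lossless.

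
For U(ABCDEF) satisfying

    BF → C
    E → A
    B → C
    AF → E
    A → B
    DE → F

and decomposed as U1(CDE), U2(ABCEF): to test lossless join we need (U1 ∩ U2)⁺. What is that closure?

ABCE

U1 ∩ U2 = {CE}.
E → A applies, adding A
A → B applies, adding B
Closure: {ABCE}.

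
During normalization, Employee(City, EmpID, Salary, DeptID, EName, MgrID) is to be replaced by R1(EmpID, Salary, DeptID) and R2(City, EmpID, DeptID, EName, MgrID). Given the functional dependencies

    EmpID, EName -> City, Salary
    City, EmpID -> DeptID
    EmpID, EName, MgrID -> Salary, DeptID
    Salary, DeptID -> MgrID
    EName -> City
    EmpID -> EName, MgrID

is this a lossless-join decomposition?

Common attributes: R1 ∩ R2 = {EmpID, DeptID}.
Closure of {EmpID, DeptID}: EmpID → EName, MgrID applies, adding EName, MgrID; EmpID, EName → City, Salary applies, adding City, Salary. So (EmpID, DeptID)⁺ = {City, EmpID, Salary, DeptID, EName, MgrID}.
This closure contains every attribute of R1, so R1 ∩ R2 → R1. The join is lossless.

Yes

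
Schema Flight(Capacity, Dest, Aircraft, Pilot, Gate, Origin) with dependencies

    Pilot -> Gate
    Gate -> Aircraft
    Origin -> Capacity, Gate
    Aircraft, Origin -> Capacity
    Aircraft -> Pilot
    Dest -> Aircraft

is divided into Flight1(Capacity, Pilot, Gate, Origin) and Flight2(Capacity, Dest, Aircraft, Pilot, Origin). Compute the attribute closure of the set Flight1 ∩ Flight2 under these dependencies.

Capacity, Aircraft, Pilot, Gate, Origin

Flight1 ∩ Flight2 = {Capacity, Pilot, Origin}.
Pilot → Gate applies, adding Gate
Gate → Aircraft applies, adding Aircraft
Closure: {Capacity, Aircraft, Pilot, Gate, Origin}.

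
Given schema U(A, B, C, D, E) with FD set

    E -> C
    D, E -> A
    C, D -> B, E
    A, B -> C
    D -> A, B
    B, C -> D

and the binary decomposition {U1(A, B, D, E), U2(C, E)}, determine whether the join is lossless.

Common attributes: U1 ∩ U2 = {E}.
Closure of {E}: E → C applies, adding C. So (E)⁺ = {C, E}.
This closure contains every attribute of U2, so U1 ∩ U2 → U2. The join is lossless.

Yes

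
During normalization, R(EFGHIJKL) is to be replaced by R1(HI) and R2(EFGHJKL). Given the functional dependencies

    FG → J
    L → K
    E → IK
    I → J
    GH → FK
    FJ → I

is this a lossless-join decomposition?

No

Common attributes: R1 ∩ R2 = {H}.
No dependency enlarges {H}, so (H)⁺ = {H}.
The closure contains neither all of R1 = {HI} nor all of R2 = {EFGHJKL}, so the common attributes are not a superkey of either fragment. The join is lossy.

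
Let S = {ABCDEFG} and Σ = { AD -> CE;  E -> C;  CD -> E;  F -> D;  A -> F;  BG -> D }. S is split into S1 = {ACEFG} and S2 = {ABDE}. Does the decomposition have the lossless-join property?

Common attributes: S1 ∩ S2 = {AE}.
Closure of {AE}: E → C applies, adding C; A → F applies, adding F; F → D applies, adding D. So (AE)⁺ = {ACDEF}.
The closure contains neither all of S1 = {ACEFG} nor all of S2 = {ABDE}, so the common attributes are not a superkey of either fragment. The join is lossy.

No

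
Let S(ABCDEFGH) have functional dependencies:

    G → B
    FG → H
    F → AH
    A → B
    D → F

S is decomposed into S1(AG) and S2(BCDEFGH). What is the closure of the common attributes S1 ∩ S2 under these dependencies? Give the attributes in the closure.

BG

S1 ∩ S2 = {G}.
G → B applies, adding B
Closure: {BG}.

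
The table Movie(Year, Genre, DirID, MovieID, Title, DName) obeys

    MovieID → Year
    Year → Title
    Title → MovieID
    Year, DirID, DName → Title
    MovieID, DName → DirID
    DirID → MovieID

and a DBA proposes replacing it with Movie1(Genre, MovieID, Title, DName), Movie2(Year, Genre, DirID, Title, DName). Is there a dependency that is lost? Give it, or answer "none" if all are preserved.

MovieID → Year: restricted closure across fragments reaches Year.
Year → Title lies within Movie2.
Title → MovieID lies within Movie1.
Year, DirID, DName → Title lies within Movie2.
MovieID, DName → DirID: restricted closure across fragments reaches DirID.
DirID → MovieID: restricted closure across fragments reaches MovieID.
Every dependency is enforceable on the fragments, so the decomposition is dependency-preserving.

none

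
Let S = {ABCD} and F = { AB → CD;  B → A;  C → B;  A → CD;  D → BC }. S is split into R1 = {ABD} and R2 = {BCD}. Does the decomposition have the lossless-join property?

Common attributes: R1 ∩ R2 = {BD}.
Closure of {BD}: B → A applies, adding A; A → CD applies, adding C. So (BD)⁺ = {ABCD}.
This closure contains every attribute of R1, so R1 ∩ R2 → R1. The join is lossless.

Yes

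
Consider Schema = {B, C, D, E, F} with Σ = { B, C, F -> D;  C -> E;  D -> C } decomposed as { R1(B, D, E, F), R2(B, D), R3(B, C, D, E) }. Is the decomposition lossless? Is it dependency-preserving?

Lossless test (chase): Rows 1 and 2 agree on D; apply D→C and equate their C entries. Rows 1 and 3 agree on D; apply D→C and equate their C entries. Rows 1 and 2 agree on C; apply C→E and equate their E entries. Row 1 is now all distinguished symbols — the join is lossless.
Dependency preservation: the restricted closure of {B, C, F} across the fragments never reaches {D}, so B, C, F → D cannot be enforced without a join — not preserved.

lossless but not dependency-preserving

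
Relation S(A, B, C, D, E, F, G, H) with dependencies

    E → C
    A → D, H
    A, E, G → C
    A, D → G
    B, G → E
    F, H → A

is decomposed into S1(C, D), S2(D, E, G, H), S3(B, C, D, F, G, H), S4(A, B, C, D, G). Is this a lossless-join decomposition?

Chase test. Columns are A, B, C, D, E, F, G, H; row i has aⱼ where attribute j ∈ Si, else bᵢⱼ.
Initial tableau (one row per fragment):
  row 1: b11 b12 a3 a4 b15 b16 b17 b18
  row 2: b21 b22 b23 a4 a5 b26 a7 a8
  row 3: b31 a2 a3 a4 b35 a6 a7 a8
  row 4: a1 a2 a3 a4 b45 b46 a7 b48
Rows 3 and 4 agree on B, G; apply B, G→E and equate their E entries.
No row becomes fully distinguished — the join is lossy.

No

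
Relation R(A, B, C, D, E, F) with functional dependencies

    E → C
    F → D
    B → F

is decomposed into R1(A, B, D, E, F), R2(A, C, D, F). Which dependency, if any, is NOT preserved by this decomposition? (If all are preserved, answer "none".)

E → C

Check E → C: no single fragment contains all of {C, E}, and the restricted closure of {E} across the fragments never reaches {C}.
F → D is preserved.
B → F is preserved.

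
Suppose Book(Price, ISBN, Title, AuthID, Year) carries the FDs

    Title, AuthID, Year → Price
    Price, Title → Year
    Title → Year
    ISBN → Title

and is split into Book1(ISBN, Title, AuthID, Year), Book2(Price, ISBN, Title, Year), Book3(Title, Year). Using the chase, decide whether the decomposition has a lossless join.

Chase test. Columns are Price, ISBN, Title, AuthID, Year; row i has aⱼ where attribute j ∈ Booki, else bᵢⱼ.
Initial tableau (one row per fragment):
  row 1: b11 a2 a3 a4 a5
  row 2: a1 a2 a3 b24 a5
  row 3: b31 b32 a3 b34 a5
No row becomes fully distinguished — the join is lossy.

No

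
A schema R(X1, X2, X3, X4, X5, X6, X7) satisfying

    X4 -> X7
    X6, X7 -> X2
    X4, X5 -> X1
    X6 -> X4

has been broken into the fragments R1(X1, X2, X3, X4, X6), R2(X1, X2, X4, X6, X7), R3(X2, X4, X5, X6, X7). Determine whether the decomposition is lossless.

No

Chase test. Columns are X1, X2, X3, X4, X5, X6, X7; row i has aⱼ where attribute j ∈ Ri, else bᵢⱼ.
Initial tableau (one row per fragment):
  row 1: a1 a2 a3 a4 b15 a6 b17
  row 2: a1 a2 b23 a4 b25 a6 a7
  row 3: b31 a2 b33 a4 a5 a6 a7
Rows 1 and 2 agree on X4; apply X4→X7 and equate their X7 entries.
No row becomes fully distinguished — the join is lossy.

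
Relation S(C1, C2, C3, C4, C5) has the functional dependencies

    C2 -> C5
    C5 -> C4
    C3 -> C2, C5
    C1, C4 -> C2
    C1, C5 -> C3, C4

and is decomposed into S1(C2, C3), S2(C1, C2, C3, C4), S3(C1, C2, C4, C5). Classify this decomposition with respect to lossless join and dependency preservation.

lossless and dependency-preserving

Lossless test (chase): Rows 1 and 2 agree on C2; apply C2→C5 and equate their C5 entries. Rows 1 and 3 agree on C2; apply C2→C5 and equate their C5 entries. Rows 1 and 2 agree on C5; apply C5→C4 and equate their C4 entries. Rows 2 and 3 agree on C1, C5; apply C1, C5→C3, C4 and equate their C3, C4 entries. Row 2 is now all distinguished symbols — the join is lossless.
Dependency preservation: C3 → C2, C5; C1, C5 → C3, C4 are not contained in any single fragment, but the restricted closure of each left-hand side across the fragments still reaches the right-hand side; the remaining FDs each lie inside some fragment. All dependencies are preserved.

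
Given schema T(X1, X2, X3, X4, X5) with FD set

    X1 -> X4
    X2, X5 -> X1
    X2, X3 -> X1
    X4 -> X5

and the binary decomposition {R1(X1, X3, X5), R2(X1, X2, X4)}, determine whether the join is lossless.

Common attributes: R1 ∩ R2 = {X1}.
Closure of {X1}: X1 → X4 applies, adding X4; X4 → X5 applies, adding X5. So (X1)⁺ = {X1, X4, X5}.
The closure contains neither all of R1 = {X1, X3, X5} nor all of R2 = {X1, X2, X4}, so the common attributes are not a superkey of either fragment. The join is lossy.

No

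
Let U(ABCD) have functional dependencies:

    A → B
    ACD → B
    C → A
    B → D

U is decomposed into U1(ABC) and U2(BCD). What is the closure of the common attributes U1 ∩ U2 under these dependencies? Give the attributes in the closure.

U1 ∩ U2 = {BC}.
C → A applies, adding A
B → D applies, adding D
Closure: {ABCD}.

ABCD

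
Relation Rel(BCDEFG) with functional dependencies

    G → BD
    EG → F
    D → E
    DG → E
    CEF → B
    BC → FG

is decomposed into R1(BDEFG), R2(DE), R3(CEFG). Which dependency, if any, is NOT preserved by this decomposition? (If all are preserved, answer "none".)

BC → FG

Check BC → FG: no single fragment contains all of {BCFG}, and the restricted closure of {BC} across the fragments never reaches {FG}.
G → BD is preserved.
EG → F is preserved.
D → E is preserved.
DG → E is preserved.
CEF → B is preserved.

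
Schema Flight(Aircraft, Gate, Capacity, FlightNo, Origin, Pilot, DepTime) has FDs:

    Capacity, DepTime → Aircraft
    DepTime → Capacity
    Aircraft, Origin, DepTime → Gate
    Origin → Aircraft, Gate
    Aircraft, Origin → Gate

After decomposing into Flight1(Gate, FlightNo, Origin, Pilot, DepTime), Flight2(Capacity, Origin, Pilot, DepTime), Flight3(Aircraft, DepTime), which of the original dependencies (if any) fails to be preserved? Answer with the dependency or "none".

Origin → Aircraft, Gate

Check Origin → Aircraft, Gate: no single fragment contains all of {Aircraft, Gate, Origin}, and the restricted closure of {Origin} across the fragments never reaches {Aircraft, Gate}.
Capacity, DepTime → Aircraft is preserved.
DepTime → Capacity is preserved.
Aircraft, Origin, DepTime → Gate is preserved.
Aircraft, Origin → Gate is preserved.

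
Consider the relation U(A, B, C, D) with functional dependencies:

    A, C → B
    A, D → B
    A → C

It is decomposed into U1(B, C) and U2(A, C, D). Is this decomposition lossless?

No

Common attributes: U1 ∩ U2 = {C}.
No dependency enlarges {C}, so (C)⁺ = {C}.
The closure contains neither all of U1 = {B, C} nor all of U2 = {A, C, D}, so the common attributes are not a superkey of either fragment. The join is lossy.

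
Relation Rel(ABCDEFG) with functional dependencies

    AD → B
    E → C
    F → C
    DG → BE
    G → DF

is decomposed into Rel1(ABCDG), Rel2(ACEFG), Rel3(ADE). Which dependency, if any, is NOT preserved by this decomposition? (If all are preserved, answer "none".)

none

AD → B lies within Rel1.
E → C lies within Rel2.
F → C lies within Rel2.
DG → BE: restricted closure across fragments reaches BE.
G → DF: restricted closure across fragments reaches DF.
Every dependency is enforceable on the fragments, so the decomposition is dependency-preserving.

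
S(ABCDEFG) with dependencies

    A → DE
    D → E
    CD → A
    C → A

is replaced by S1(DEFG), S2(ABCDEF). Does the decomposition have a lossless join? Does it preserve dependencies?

lossy but dependency-preserving

Lossless test: (DEF)⁺ = {DEF}, which is a superkey of neither fragment — lossy.
Dependency preservation: every FD's attributes lie within a single fragment, so each can be enforced locally — preserved.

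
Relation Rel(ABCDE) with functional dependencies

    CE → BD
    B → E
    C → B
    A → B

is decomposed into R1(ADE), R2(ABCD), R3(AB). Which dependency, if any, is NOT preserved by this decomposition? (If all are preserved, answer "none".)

B → E

Check B → E: no single fragment contains all of {BE}, and the restricted closure of {B} across the fragments never reaches {E}.
CE → BD is preserved.
C → B is preserved.
A → B is preserved.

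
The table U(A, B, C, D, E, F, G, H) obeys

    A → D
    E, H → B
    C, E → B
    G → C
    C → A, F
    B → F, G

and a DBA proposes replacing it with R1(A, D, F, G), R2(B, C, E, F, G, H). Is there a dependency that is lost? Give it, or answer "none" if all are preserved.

C → A, F

Check C → A, F: no single fragment contains all of {A, C, F}, and the restricted closure of {C} across the fragments never reaches {A, F}.
A → D is preserved.
E, H → B is preserved.
C, E → B is preserved.
G → C is preserved.
B → F, G is preserved.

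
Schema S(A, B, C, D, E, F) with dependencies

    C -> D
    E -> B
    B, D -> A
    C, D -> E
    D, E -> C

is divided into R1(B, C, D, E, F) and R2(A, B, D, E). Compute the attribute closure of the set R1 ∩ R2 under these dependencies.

A, B, C, D, E

R1 ∩ R2 = {B, D, E}.
B, D → A applies, adding A
D, E → C applies, adding C
Closure: {A, B, C, D, E}.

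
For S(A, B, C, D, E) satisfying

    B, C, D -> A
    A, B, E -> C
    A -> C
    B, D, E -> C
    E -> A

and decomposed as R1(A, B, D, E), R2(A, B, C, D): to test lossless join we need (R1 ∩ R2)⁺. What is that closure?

A, B, C, D

R1 ∩ R2 = {A, B, D}.
A → C applies, adding C
Closure: {A, B, C, D}.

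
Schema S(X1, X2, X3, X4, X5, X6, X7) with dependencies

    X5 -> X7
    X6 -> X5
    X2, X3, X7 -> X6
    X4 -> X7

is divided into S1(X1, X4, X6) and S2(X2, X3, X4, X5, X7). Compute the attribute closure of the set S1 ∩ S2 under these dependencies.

X4, X7

S1 ∩ S2 = {X4}.
X4 → X7 applies, adding X7
Closure: {X4, X7}.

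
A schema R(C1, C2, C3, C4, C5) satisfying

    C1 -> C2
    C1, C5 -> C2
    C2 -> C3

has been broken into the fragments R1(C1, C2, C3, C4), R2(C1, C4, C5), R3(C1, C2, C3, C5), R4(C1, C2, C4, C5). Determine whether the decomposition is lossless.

Chase test. Columns are C1, C2, C3, C4, C5; row i has aⱼ where attribute j ∈ Ri, else bᵢⱼ.
Initial tableau (one row per fragment):
  row 1: a1 a2 a3 a4 b15
  row 2: a1 b22 b23 a4 a5
  row 3: a1 a2 a3 b34 a5
  row 4: a1 a2 b43 a4 a5
Rows 1 and 2 agree on C1; apply C1→C2 and equate their C2 entries.
Rows 1 and 2 agree on C2; apply C2→C3 and equate their C3 entries.
Rows 1 and 4 agree on C2; apply C2→C3 and equate their C3 entries.
Row 2 is now all distinguished symbols — the join is lossless.

Yes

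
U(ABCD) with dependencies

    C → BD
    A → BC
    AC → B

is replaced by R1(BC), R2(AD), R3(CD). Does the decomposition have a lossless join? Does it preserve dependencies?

lossy and not dependency-preserving

Lossless test (chase): Rows 1 and 3 agree on C; apply C→BD and equate their BD entries. No row becomes fully distinguished — the join is lossy.
Dependency preservation: the restricted closure of {A} across the fragments never reaches {BC}, so A → BC cannot be enforced without a join — not preserved.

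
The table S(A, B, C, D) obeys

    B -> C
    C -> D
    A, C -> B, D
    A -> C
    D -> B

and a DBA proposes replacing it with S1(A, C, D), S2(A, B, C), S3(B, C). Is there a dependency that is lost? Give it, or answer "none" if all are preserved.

B → C lies within S2.
C → D lies within S1.
A, C → B, D: restricted closure across fragments reaches B, D.
A → C lies within S1.
D → B: restricted closure across fragments reaches B.
Every dependency is enforceable on the fragments, so the decomposition is dependency-preserving.

none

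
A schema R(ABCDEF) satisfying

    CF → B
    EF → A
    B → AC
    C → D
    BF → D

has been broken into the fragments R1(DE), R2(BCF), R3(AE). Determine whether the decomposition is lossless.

No

Chase test. Columns are ABCDEF; row i has aⱼ where attribute j ∈ Ri, else bᵢⱼ.
Initial tableau (one row per fragment):
  row 1: b11 b12 b13 a4 a5 b16
  row 2: b21 a2 a3 b24 b25 a6
  row 3: a1 b32 b33 b34 a5 b36
No row becomes fully distinguished — the join is lossy.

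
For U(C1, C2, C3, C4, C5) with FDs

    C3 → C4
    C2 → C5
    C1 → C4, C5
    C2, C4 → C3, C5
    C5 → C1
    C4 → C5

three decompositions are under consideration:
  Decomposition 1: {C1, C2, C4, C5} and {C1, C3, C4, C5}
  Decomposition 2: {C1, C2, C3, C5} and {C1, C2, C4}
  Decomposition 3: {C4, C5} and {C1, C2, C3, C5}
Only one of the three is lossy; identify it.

Decomposition 1

Decomposition 1: common = {C1, C4, C5}, closure = {C1, C4, C5} → lossy.
Decomposition 2: common = {C1, C2}, closure = {C1, C2, C3, C4, C5} → lossless.
Decomposition 3: common = {C5}, closure = {C1, C4, C5} → lossless.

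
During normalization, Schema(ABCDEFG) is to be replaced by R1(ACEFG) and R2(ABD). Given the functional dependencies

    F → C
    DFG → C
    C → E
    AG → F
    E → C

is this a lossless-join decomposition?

Common attributes: R1 ∩ R2 = {A}.
No dependency enlarges {A}, so (A)⁺ = {A}.
The closure contains neither all of R1 = {ACEFG} nor all of R2 = {ABD}, so the common attributes are not a superkey of either fragment. The join is lossy.

No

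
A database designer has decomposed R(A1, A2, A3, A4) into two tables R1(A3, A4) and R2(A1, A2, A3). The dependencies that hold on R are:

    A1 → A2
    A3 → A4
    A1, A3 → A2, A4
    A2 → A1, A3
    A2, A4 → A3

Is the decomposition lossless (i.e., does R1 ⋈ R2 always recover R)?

Yes

Common attributes: R1 ∩ R2 = {A3}.
Closure of {A3}: A3 → A4 applies, adding A4. So (A3)⁺ = {A3, A4}.
This closure contains every attribute of R1, so R1 ∩ R2 → R1. The join is lossless.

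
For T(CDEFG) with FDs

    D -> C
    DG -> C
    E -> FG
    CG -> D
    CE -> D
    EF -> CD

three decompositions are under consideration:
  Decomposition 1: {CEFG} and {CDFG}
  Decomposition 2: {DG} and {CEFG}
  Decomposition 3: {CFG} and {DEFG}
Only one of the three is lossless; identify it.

Decomposition 1: common = {CFG}, closure = {CDFG} → lossless.
Decomposition 2: common = {G}, closure = {G} → lossy.
Decomposition 3: common = {FG}, closure = {FG} → lossy.

Decomposition 1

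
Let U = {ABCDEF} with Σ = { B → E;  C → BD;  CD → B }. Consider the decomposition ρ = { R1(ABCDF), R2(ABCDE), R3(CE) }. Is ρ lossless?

Yes

Chase test. Columns are ABCDEF; row i has aⱼ where attribute j ∈ Ri, else bᵢⱼ.
Initial tableau (one row per fragment):
  row 1: a1 a2 a3 a4 b15 a6
  row 2: a1 a2 a3 a4 a5 b26
  row 3: b31 b32 a3 b34 a5 b36
Rows 1 and 2 agree on B; apply B→E and equate their E entries.
Rows 1 and 3 agree on C; apply C→BD and equate their BD entries.
Row 1 is now all distinguished symbols — the join is lossless.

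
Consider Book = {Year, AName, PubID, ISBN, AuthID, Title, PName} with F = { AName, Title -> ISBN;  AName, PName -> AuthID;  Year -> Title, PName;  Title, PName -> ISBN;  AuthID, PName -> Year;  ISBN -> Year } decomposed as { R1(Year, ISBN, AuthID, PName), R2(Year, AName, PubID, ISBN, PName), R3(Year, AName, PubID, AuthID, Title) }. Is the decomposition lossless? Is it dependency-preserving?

lossless but not dependency-preserving

Lossless test (chase): Rows 1 and 2 agree on Year; apply Year→Title, PName and equate their Title, PName entries. Rows 1 and 3 agree on Year; apply Year→Title, PName and equate their Title, PName entries. Rows 1 and 3 agree on Title, PName; apply Title, PName→ISBN and equate their ISBN entries. Rows 2 and 3 agree on AName, PName; apply AName, PName→AuthID and equate their AuthID entries. Row 2 is now all distinguished symbols — the join is lossless.
Dependency preservation: the restricted closure of {Title, PName} across the fragments never reaches {ISBN}, so Title, PName → ISBN cannot be enforced without a join — not preserved.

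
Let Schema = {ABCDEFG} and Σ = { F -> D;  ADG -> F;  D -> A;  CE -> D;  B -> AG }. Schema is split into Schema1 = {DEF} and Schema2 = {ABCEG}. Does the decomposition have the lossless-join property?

Common attributes: Schema1 ∩ Schema2 = {E}.
No dependency enlarges {E}, so (E)⁺ = {E}.
The closure contains neither all of Schema1 = {DEF} nor all of Schema2 = {ABCEG}, so the common attributes are not a superkey of either fragment. The join is lossy.

No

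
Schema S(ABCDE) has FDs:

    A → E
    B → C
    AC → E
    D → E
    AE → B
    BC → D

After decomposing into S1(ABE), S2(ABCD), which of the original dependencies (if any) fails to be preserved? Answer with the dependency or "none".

D → E

Check D → E: no single fragment contains all of {DE}, and the restricted closure of {D} across the fragments never reaches {E}.
A → E is preserved.
B → C is preserved.
AC → E is preserved.
AE → B is preserved.
BC → D is preserved.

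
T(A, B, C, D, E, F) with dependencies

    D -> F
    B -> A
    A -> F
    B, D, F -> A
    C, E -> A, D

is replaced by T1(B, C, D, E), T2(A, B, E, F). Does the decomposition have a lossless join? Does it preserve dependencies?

Lossless test: (B, E)⁺ = {A, B, E, F}, which contains all of one fragment — lossless.
Dependency preservation: the restricted closure of {D} across the fragments never reaches {F}, so D → F cannot be enforced without a join — not preserved.

lossless but not dependency-preserving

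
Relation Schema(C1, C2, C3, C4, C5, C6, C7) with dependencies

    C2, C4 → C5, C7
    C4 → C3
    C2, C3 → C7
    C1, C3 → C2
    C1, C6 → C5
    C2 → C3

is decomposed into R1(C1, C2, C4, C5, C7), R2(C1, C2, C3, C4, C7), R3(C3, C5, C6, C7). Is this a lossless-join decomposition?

No

Chase test. Columns are C1, C2, C3, C4, C5, C6, C7; row i has aⱼ where attribute j ∈ Ri, else bᵢⱼ.
Initial tableau (one row per fragment):
  row 1: a1 a2 b13 a4 a5 b16 a7
  row 2: a1 a2 a3 a4 b25 b26 a7
  row 3: b31 b32 a3 b34 a5 a6 a7
Rows 1 and 2 agree on C2, C4; apply C2, C4→C5, C7 and equate their C5, C7 entries.
Rows 1 and 2 agree on C4; apply C4→C3 and equate their C3 entries.
No row becomes fully distinguished — the join is lossy.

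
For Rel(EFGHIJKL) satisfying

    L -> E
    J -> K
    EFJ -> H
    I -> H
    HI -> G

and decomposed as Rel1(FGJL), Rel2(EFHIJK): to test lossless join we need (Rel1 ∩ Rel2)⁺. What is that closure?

Rel1 ∩ Rel2 = {FJ}.
J → K applies, adding K
Closure: {FJK}.

FJK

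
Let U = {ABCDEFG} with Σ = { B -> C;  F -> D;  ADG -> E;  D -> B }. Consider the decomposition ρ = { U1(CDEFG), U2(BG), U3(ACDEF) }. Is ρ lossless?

Chase test. Columns are ABCDEFG; row i has aⱼ where attribute j ∈ Ui, else bᵢⱼ.
Initial tableau (one row per fragment):
  row 1: b11 b12 a3 a4 a5 a6 a7
  row 2: b21 a2 b23 b24 b25 b26 a7
  row 3: a1 b32 a3 a4 a5 a6 b37
Rows 1 and 3 agree on D; apply D→B and equate their B entries.
No row becomes fully distinguished — the join is lossy.

No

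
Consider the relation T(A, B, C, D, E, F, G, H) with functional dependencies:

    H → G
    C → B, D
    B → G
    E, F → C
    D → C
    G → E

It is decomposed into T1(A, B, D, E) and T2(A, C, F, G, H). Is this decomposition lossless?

No

Common attributes: T1 ∩ T2 = {A}.
No dependency enlarges {A}, so (A)⁺ = {A}.
The closure contains neither all of T1 = {A, B, D, E} nor all of T2 = {A, C, F, G, H}, so the common attributes are not a superkey of either fragment. The join is lossy.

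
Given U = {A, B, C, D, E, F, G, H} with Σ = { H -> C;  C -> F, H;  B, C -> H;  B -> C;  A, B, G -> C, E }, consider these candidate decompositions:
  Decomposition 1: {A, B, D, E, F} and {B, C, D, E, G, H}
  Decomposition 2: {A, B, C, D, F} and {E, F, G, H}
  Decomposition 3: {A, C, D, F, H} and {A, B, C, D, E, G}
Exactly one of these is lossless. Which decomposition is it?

Decomposition 1: common = {B, D, E}, closure = {B, C, D, E, F, H} → lossy.
Decomposition 2: common = {F}, closure = {F} → lossy.
Decomposition 3: common = {A, C, D}, closure = {A, C, D, F, H} → lossless.

Decomposition 3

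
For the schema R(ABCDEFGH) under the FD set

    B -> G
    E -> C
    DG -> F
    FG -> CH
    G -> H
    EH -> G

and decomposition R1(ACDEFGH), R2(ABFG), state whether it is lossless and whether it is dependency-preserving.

Lossless test: (AFG)⁺ = {ACFGH}, which is a superkey of neither fragment — lossy.
Dependency preservation: every FD's attributes lie within a single fragment, so each can be enforced locally — preserved.

lossy but dependency-preserving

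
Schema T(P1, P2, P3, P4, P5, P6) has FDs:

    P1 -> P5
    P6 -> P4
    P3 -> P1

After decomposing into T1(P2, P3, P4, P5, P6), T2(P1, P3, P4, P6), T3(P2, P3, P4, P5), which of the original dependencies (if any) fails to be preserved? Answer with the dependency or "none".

P1 -> P5

Check P1 → P5: no single fragment contains all of {P1, P5}, and the restricted closure of {P1} across the fragments never reaches {P5}.
P6 → P4 is preserved.
P3 → P1 is preserved.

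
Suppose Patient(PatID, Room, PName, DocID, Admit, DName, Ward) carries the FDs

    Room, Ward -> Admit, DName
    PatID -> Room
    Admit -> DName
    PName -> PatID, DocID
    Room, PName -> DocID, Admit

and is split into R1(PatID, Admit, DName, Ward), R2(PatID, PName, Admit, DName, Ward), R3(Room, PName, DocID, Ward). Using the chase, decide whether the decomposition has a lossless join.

Chase test. Columns are PatID, Room, PName, DocID, Admit, DName, Ward; row i has aⱼ where attribute j ∈ Ri, else bᵢⱼ.
Initial tableau (one row per fragment):
  row 1: a1 b12 b13 b14 a5 a6 a7
  row 2: a1 b22 a3 b24 a5 a6 a7
  row 3: b31 a2 a3 a4 b35 b36 a7
Rows 1 and 2 agree on PatID; apply PatID→Room and equate their Room entries.
Rows 2 and 3 agree on PName; apply PName→PatID, DocID and equate their PatID, DocID entries.
Rows 1 and 3 agree on PatID; apply PatID→Room and equate their Room entries.
Rows 2 and 3 agree on Room, PName; apply Room, PName→DocID, Admit and equate their DocID, Admit entries.
Rows 1 and 3 agree on Room, Ward; apply Room, Ward→Admit, DName and equate their Admit, DName entries.
Row 2 is now all distinguished symbols — the join is lossless.

Yes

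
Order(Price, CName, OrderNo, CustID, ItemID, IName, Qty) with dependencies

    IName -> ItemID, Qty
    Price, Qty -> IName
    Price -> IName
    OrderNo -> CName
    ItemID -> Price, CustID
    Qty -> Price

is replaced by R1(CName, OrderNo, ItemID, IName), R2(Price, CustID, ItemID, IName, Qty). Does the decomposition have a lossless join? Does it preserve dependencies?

Lossless test: (ItemID, IName)⁺ = {Price, CustID, ItemID, IName, Qty}, which contains all of one fragment — lossless.
Dependency preservation: every FD's attributes lie within a single fragment, so each can be enforced locally — preserved.

lossless and dependency-preserving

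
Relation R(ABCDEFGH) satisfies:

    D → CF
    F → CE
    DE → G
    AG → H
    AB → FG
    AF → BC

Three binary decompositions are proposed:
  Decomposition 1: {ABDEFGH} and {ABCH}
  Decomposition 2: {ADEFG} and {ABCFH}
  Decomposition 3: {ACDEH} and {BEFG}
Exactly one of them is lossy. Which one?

Decomposition 1: common = {ABH}, closure = {ABCEFGH} → lossless.
Decomposition 2: common = {AF}, closure = {ABCEFGH} → lossless.
Decomposition 3: common = {E}, closure = {E} → lossy.

Decomposition 3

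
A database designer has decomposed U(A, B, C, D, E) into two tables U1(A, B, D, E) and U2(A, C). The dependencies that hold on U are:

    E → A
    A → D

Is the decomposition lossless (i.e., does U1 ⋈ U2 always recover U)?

Common attributes: U1 ∩ U2 = {A}.
Closure of {A}: A → D applies, adding D. So (A)⁺ = {A, D}.
The closure contains neither all of U1 = {A, B, D, E} nor all of U2 = {A, C}, so the common attributes are not a superkey of either fragment. The join is lossy.

No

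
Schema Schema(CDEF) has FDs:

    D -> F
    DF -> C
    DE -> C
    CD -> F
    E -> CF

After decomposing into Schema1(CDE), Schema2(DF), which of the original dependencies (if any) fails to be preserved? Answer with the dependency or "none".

Check E → CF: no single fragment contains all of {CEF}, and the restricted closure of {E} across the fragments never reaches {CF}.
D → F is preserved.
DF → C is preserved.
DE → C is preserved.
CD → F is preserved.

E -> CF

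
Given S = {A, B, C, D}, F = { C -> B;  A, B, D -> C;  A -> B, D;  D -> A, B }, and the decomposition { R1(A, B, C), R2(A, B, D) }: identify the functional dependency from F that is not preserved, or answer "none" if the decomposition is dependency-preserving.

none

C → B lies within R1.
A, B, D → C: restricted closure across fragments reaches C.
A → B, D lies within R2.
D → A, B lies within R2.
Every dependency is enforceable on the fragments, so the decomposition is dependency-preserving.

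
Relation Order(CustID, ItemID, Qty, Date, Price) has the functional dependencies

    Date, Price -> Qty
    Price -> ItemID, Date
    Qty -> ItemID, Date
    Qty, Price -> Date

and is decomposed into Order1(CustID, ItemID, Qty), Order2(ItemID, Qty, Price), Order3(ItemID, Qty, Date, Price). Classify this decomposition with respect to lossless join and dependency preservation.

lossy but dependency-preserving

Lossless test (chase): Rows 2 and 3 agree on Price; apply Price→ItemID, Date and equate their ItemID, Date entries. Rows 1 and 2 agree on Qty; apply Qty→ItemID, Date and equate their ItemID, Date entries. No row becomes fully distinguished — the join is lossy.
Dependency preservation: every FD's attributes lie within a single fragment, so each can be enforced locally — preserved.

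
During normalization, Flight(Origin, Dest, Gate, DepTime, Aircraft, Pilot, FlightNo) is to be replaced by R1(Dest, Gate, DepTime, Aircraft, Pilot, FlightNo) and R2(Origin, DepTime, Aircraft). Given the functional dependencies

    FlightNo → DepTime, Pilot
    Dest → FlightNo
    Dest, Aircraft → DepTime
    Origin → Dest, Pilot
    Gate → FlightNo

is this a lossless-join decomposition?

No

Common attributes: R1 ∩ R2 = {DepTime, Aircraft}.
No dependency enlarges {DepTime, Aircraft}, so (DepTime, Aircraft)⁺ = {DepTime, Aircraft}.
The closure contains neither all of R1 = {Dest, Gate, DepTime, Aircraft, Pilot, FlightNo} nor all of R2 = {Origin, DepTime, Aircraft}, so the common attributes are not a superkey of either fragment. The join is lossy.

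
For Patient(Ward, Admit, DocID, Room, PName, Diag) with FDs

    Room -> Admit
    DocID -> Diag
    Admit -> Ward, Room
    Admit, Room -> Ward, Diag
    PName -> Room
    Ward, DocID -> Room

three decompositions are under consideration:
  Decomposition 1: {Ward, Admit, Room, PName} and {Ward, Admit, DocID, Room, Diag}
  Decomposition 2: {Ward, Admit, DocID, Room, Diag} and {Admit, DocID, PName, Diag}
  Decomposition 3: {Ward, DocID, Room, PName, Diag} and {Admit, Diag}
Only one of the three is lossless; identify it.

Decomposition 1: common = {Ward, Admit, Room}, closure = {Ward, Admit, Room, Diag} → lossy.
Decomposition 2: common = {Admit, DocID, Diag}, closure = {Ward, Admit, DocID, Room, Diag} → lossless.
Decomposition 3: common = {Diag}, closure = {Diag} → lossy.

Decomposition 2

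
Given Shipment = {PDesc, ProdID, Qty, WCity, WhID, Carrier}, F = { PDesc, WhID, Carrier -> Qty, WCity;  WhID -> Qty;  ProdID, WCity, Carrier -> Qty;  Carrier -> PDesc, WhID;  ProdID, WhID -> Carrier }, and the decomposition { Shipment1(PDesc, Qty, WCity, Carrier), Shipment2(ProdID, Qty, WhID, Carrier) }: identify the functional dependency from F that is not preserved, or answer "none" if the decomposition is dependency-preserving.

none

PDesc, WhID, Carrier → Qty, WCity: restricted closure across fragments reaches Qty, WCity.
WhID → Qty lies within Shipment2.
ProdID, WCity, Carrier → Qty: restricted closure across fragments reaches Qty.
Carrier → PDesc, WhID: restricted closure across fragments reaches PDesc, WhID.
ProdID, WhID → Carrier lies within Shipment2.
Every dependency is enforceable on the fragments, so the decomposition is dependency-preserving.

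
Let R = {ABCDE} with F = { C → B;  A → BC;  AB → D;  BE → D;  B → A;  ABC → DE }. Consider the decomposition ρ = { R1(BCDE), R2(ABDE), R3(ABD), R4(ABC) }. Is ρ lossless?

Yes

Chase test. Columns are ABCDE; row i has aⱼ where attribute j ∈ Ri, else bᵢⱼ.
Initial tableau (one row per fragment):
  row 1: b11 a2 a3 a4 a5
  row 2: a1 a2 b23 a4 a5
  row 3: a1 a2 b33 a4 b35
  row 4: a1 a2 a3 b44 b45
Rows 2 and 3 agree on A; apply A→BC and equate their BC entries.
Rows 2 and 4 agree on A; apply A→BC and equate their BC entries.
Rows 2 and 4 agree on AB; apply AB→D and equate their D entries.
Rows 1 and 2 agree on B; apply B→A and equate their A entries.
Rows 1 and 3 agree on ABC; apply ABC→DE and equate their DE entries.
Rows 1 and 4 agree on ABC; apply ABC→DE and equate their DE entries.
Row 1 is now all distinguished symbols — the join is lossless.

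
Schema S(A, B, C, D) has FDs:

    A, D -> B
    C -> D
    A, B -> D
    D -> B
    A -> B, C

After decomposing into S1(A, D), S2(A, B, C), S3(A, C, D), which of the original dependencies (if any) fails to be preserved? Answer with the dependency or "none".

Check D → B: no single fragment contains all of {B, D}, and the restricted closure of {D} across the fragments never reaches {B}.
A, D → B is preserved.
C → D is preserved.
A, B → D is preserved.
A → B, C is preserved.

D -> B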